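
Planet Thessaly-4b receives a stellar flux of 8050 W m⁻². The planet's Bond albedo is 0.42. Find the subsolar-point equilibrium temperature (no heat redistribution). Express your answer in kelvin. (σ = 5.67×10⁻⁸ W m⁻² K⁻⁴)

At the subsolar point the surface absorbs S(1−A) and emits σT⁴ per unit area — no factor of 4, since only the local patch is in balance.
T = [8050 × 0.58 / 5.67×10⁻⁸]^(1/4) = (8.23×10¹⁰)^(1/4) = 536 K.

T_ss ≈ 536 K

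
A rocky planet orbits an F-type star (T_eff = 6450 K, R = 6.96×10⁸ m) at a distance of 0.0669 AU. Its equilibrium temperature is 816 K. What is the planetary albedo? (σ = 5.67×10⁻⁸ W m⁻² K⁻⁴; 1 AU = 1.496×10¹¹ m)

d = 0.0669 AU = 1.00×10¹⁰ m.
L = 4πR_⋆²σT_⋆⁴ = 4π(6.96×10⁸)² × 5.67×10⁻⁸ × (6450)⁴ = 5.97×10²⁶ W.
S = L/(4πd²) = 4.75×10⁵ W m⁻².
From T_eq⁴ = S(1−A)/(4σ): 1−A = 4σT_eq⁴/S.
1−A = 4 × 5.67×10⁻⁸ × (816)⁴ / 4.75×10⁵ = 0.212.

A ≈ 0.79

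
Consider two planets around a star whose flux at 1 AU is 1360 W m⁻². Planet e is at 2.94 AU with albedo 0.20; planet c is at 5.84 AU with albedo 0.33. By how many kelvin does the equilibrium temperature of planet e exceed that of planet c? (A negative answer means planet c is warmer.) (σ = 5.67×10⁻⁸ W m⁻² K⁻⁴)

T_eq = [S₀(1−A)/(4σd²)]^(1/4), so T ∝ (1−A)^(1/4) / √d.
T₁ = [1360×0.80/(4×5.67×10⁻⁸×2.94²)]^(1/4) = 153.49 K.
T₂ = [1360×0.67/(4×5.67×10⁻⁸×5.84²)]^(1/4) = 104.18 K.

ΔT ≈ 49.3 K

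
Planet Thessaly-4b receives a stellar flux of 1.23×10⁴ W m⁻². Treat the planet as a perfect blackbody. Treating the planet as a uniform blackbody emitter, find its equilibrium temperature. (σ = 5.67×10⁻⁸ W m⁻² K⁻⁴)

Energy balance: absorbed = emitted ⇒ πR²·S(1−A) = 4πR²·σT_eq⁴, so T_eq⁴ = S(1−A)/(4σ).
T_eq = [1.23×10⁴ × 1.00 / (4 × 5.67×10⁻⁸)]^(1/4) = (5.42×10¹⁰)^(1/4) = 483 K.

T_eq ≈ 483 K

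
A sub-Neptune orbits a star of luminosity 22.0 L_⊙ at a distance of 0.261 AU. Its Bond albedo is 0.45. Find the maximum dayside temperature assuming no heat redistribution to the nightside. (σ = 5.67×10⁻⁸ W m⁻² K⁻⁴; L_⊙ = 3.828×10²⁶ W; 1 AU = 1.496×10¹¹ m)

d = 0.261 AU = 3.90×10¹⁰ m.
L = 22.0 × 3.828×10²⁶ = 8.42×10²⁷ W.
Flux: S = L/(4πd²) = 8.42×10²⁷/(4π×(3.90×10¹⁰)²) = 4.40×10⁵ W m⁻².
With no redistribution each surface element balances locally: S(1−A) = σT⁴.
T = [4.40×10⁵ × 0.55 / 5.67×10⁻⁸]^(1/4) = (4.26×10¹²)^(1/4) = 1440 K.

T_ss ≈ 1440 K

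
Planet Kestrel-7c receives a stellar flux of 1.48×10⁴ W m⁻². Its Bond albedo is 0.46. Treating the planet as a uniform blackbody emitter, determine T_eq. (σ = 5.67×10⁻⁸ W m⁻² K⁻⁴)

Energy balance: absorbed = emitted ⇒ πR²·S(1−A) = 4πR²·σT_eq⁴, so T_eq⁴ = S(1−A)/(4σ).
T_eq = [1.48×10⁴ × 0.54 / (4 × 5.67×10⁻⁸)]^(1/4) = (3.52×10¹⁰)^(1/4) = 433 K.

T_eq ≈ 433 K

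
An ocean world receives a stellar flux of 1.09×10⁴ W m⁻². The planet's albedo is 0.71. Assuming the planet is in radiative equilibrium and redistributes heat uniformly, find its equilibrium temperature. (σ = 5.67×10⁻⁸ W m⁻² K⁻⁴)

T_eq ≈ 344 K

Energy balance: absorbed = emitted ⇒ πR²·S(1−A) = 4πR²·σT_eq⁴, so T_eq⁴ = S(1−A)/(4σ).
T_eq = [1.09×10⁴ × 0.29 / (4 × 5.67×10⁻⁸)]^(1/4) = (1.39×10¹⁰)^(1/4) = 344 K.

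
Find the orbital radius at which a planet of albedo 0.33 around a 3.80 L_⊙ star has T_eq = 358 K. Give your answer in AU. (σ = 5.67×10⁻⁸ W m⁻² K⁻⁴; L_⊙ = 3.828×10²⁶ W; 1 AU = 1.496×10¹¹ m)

d ≈ 0.964 AU

L = 3.80 × 3.828×10²⁶ = 1.45×10²⁷ W.
From T_eq⁴ = L(1−A)/(16πσd²): d = √[L(1−A)/(16πσT_eq⁴)].
d = √[1.45×10²⁷ × 0.67 / (16π × 5.67×10⁻⁸ × (358)⁴)] = 1.44×10¹¹ m = 0.964 AU.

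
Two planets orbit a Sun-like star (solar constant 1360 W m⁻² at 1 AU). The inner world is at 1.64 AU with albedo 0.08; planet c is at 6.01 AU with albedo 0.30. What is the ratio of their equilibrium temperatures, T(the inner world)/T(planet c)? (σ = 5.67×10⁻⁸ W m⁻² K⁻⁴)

T_eq = [S₀(1−A)/(4σd²)]^(1/4), so T ∝ (1−A)^(1/4) / √d.
T₁ = [1360×0.92/(4×5.67×10⁻⁸×1.64²)]^(1/4) = 212.81 K.
T₂ = [1360×0.70/(4×5.67×10⁻⁸×6.01²)]^(1/4) = 103.83 K.

T₁/T₂ ≈ 2.050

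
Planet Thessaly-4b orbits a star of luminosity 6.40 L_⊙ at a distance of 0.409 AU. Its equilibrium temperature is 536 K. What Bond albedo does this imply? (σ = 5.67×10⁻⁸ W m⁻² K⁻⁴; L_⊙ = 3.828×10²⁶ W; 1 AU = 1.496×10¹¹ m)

d = 0.409 AU = 6.12×10¹⁰ m.
L = 6.40 × 3.828×10²⁶ = 2.45×10²⁷ W.
Flux: S = L/(4πd²) = 2.45×10²⁷/(4π×(6.12×10¹⁰)²) = 5.21×10⁴ W m⁻².
From T_eq⁴ = S(1−A)/(4σ): 1−A = 4σT_eq⁴/S.
1−A = 4 × 5.67×10⁻⁸ × (536)⁴ / 5.21×10⁴ = 0.359.

A ≈ 0.64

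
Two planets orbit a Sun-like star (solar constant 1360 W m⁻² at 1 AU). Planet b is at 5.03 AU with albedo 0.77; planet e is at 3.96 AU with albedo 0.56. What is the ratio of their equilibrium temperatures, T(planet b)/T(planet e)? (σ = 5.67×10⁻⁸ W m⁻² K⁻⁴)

T₁/T₂ ≈ 0.754

T_eq = [S₀(1−A)/(4σd²)]^(1/4), so T ∝ (1−A)^(1/4) / √d.
T₁ = [1360×0.23/(4×5.67×10⁻⁸×5.03²)]^(1/4) = 85.93 K.
T₂ = [1360×0.44/(4×5.67×10⁻⁸×3.96²)]^(1/4) = 113.89 K.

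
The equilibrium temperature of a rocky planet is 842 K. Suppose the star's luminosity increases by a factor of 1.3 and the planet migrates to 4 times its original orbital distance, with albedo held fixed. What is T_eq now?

T_eq ∝ L^(1/4) · d^(−1/2).
T′ = 842 × 1.3^(1/4) / 4^(1/2) = 450 K.

T_eq ≈ 450 K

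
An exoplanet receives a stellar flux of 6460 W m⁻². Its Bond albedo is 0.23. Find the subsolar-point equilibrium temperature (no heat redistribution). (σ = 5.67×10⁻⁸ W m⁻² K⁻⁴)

T_ss ≈ 544 K

At the subsolar point the surface absorbs S(1−A) and emits σT⁴ per unit area — no factor of 4, since only the local patch is in balance.
T = [6460 × 0.77 / 5.67×10⁻⁸]^(1/4) = (8.77×10¹⁰)^(1/4) = 544 K.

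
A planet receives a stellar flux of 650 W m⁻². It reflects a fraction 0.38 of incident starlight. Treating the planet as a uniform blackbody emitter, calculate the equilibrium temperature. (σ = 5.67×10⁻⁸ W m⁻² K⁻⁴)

T_eq ≈ 205 K

Energy balance: absorbed = emitted ⇒ πR²·S(1−A) = 4πR²·σT_eq⁴, so T_eq⁴ = S(1−A)/(4σ).
T_eq = [650 × 0.62 / (4 × 5.67×10⁻⁸)]^(1/4) = (1.78×10⁹)^(1/4) = 205 K.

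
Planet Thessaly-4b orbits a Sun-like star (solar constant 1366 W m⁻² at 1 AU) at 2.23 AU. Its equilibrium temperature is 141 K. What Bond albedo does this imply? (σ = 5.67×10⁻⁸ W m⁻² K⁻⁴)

Flux at 2.23 AU: S = 1366/2.23² = 275 W m⁻².
From T_eq⁴ = S(1−A)/(4σ): 1−A = 4σT_eq⁴/S.
1−A = 4 × 5.67×10⁻⁸ × (141)⁴ / 275 = 0.326.

A ≈ 0.67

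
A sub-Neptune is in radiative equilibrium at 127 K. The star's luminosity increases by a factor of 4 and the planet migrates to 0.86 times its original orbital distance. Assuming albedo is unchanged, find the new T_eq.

T_eq ≈ 194 K

T_eq ∝ L^(1/4) · d^(−1/2).
T′ = 127 × 4^(1/4) / 0.86^(1/2) = 194 K.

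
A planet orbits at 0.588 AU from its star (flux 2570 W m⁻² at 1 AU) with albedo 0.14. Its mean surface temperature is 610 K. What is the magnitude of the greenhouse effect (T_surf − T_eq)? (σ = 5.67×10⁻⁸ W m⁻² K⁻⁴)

ΔT ≈ 200.3 K

S = 2570/0.588² = 7433 W m⁻².
T_eq = [S(1−A)/(4σ)]^(1/4) = [7433×0.86/(4×5.67×10⁻⁸)]^(1/4) = 409.7 K.
ΔT = T_surf − T_eq = 610 − 409.7.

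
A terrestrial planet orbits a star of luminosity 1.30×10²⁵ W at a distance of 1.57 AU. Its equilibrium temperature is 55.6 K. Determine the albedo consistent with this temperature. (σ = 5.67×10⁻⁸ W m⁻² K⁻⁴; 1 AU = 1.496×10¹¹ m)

d = 1.57 AU = 2.35×10¹¹ m.
Flux: S = L/(4πd²) = 1.30×10²⁵/(4π×(2.35×10¹¹)²) = 18.8 W m⁻².
From T_eq⁴ = S(1−A)/(4σ): 1−A = 4σT_eq⁴/S.
1−A = 4 × 5.67×10⁻⁸ × (55.6)⁴ / 18.8 = 0.116.

A ≈ 0.88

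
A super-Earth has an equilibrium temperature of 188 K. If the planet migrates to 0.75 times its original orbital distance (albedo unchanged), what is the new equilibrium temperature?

T_eq ≈ 217 K

T_eq ∝ L^(1/4) · d^(−1/2).
T′ = 188 / 0.75^(1/2) = 217 K.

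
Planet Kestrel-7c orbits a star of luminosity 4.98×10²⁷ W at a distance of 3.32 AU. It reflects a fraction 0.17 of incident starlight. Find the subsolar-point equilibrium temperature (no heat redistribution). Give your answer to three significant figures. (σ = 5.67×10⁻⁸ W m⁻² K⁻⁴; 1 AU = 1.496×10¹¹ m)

T_ss ≈ 392 K

d = 3.32 AU = 4.97×10¹¹ m.
Flux: S = L/(4πd²) = 4.98×10²⁷/(4π×(4.97×10¹¹)²) = 1610 W m⁻².
At the subsolar point the surface absorbs S(1−A) and emits σT⁴ per unit area — no factor of 4, since only the local patch is in balance.
T = [1610 × 0.83 / 5.67×10⁻⁸]^(1/4) = (2.35×10¹⁰)^(1/4) = 392 K.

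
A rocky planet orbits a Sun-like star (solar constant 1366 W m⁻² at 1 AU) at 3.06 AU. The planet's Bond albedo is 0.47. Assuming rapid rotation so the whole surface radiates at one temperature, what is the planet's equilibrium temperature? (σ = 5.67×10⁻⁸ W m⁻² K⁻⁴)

Flux at 3.06 AU: S = 1366/3.06² = 146 W m⁻².
Energy balance: absorbed = emitted ⇒ πR²·S(1−A) = 4πR²·σT_eq⁴, so T_eq⁴ = S(1−A)/(4σ).
T_eq = [146 × 0.53 / (4 × 5.67×10⁻⁸)]^(1/4) = (3.41×10⁸)^(1/4) = 136 K.

T_eq ≈ 136 K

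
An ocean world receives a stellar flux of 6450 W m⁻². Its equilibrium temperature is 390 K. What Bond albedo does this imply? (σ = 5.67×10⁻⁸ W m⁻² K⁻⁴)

From T_eq⁴ = S(1−A)/(4σ): 1−A = 4σT_eq⁴/S.
1−A = 4 × 5.67×10⁻⁸ × (390)⁴ / 6450 = 0.813.

A ≈ 0.19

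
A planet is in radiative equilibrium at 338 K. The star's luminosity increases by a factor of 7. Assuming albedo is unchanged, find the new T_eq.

T_eq ≈ 550 K

T_eq ∝ L^(1/4) · d^(−1/2).
T′ = 338 × 7^(1/4) = 550 K.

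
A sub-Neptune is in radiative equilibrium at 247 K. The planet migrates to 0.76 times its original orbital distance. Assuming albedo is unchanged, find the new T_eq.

T_eq ≈ 283 K

T_eq ∝ L^(1/4) · d^(−1/2).
T′ = 247 / 0.76^(1/2) = 283 K.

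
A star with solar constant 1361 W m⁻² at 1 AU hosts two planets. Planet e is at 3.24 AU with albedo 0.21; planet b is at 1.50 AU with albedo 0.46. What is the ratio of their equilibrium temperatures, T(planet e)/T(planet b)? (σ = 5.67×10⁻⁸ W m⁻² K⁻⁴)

T₁/T₂ ≈ 0.748

T_eq = [S₀(1−A)/(4σd²)]^(1/4), so T ∝ (1−A)^(1/4) / √d.
T₁ = [1361×0.79/(4×5.67×10⁻⁸×3.24²)]^(1/4) = 145.78 K.
T₂ = [1361×0.54/(4×5.67×10⁻⁸×1.50²)]^(1/4) = 194.81 K.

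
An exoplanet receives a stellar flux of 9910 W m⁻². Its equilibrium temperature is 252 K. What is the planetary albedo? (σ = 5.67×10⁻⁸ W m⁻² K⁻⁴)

From T_eq⁴ = S(1−A)/(4σ): 1−A = 4σT_eq⁴/S.
1−A = 4 × 5.67×10⁻⁸ × (252)⁴ / 9910 = 0.092.

A ≈ 0.91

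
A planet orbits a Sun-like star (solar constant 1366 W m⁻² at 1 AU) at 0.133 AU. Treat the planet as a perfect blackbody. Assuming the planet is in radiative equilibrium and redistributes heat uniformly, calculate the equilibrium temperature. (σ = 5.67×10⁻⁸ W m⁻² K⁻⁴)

Flux at 0.133 AU: S = 1366/0.133² = 7.72×10⁴ W m⁻².
Energy balance: absorbed = emitted ⇒ πR²·S(1−A) = 4πR²·σT_eq⁴, so T_eq⁴ = S(1−A)/(4σ).
T_eq = [7.72×10⁴ × 1.00 / (4 × 5.67×10⁻⁸)]^(1/4) = (3.40×10¹¹)^(1/4) = 764 K.

T_eq ≈ 764 K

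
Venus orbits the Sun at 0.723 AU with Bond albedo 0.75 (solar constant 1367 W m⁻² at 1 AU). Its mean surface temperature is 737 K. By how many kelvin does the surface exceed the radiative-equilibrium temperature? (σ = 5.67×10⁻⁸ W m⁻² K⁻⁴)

ΔT ≈ 505.3 K

S = 1367/0.723² = 2615 W m⁻².
T_eq = [S(1−A)/(4σ)]^(1/4) = [2615×0.25/(4×5.67×10⁻⁸)]^(1/4) = 231.7 K.
ΔT = T_surf − T_eq = 737 − 231.7.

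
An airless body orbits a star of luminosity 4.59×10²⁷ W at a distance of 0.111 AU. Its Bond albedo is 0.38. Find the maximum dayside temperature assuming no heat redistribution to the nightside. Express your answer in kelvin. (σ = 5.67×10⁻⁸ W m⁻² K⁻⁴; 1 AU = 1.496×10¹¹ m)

d = 0.111 AU = 1.66×10¹⁰ m.
Flux: S = L/(4πd²) = 4.59×10²⁷/(4π×(1.66×10¹⁰)²) = 1.32×10⁶ W m⁻².
With no redistribution each surface element balances locally: S(1−A) = σT⁴.
T = [1.32×10⁶ × 0.62 / 5.67×10⁻⁸]^(1/4) = (1.45×10¹³)^(1/4) = 1950 K.

T_ss ≈ 1950 K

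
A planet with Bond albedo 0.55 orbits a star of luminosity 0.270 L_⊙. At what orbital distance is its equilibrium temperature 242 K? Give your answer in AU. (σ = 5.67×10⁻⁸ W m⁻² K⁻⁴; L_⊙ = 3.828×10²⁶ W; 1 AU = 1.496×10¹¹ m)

L = 0.270 × 3.828×10²⁶ = 1.03×10²⁶ W.
From T_eq⁴ = L(1−A)/(16πσd²): d = √[L(1−A)/(16πσT_eq⁴)].
d = √[1.03×10²⁶ × 0.45 / (16π × 5.67×10⁻⁸ × (242)⁴)] = 6.90×10¹⁰ m = 0.461 AU.

d ≈ 0.461 AU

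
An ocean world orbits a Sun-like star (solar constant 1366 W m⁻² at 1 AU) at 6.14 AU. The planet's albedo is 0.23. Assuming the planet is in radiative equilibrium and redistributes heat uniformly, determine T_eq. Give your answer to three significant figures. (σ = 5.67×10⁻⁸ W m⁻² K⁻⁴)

T_eq ≈ 105 K

Flux at 6.14 AU: S = 1366/6.14² = 36.2 W m⁻².
Energy balance: absorbed = emitted ⇒ πR²·S(1−A) = 4πR²·σT_eq⁴, so T_eq⁴ = S(1−A)/(4σ).
T_eq = [36.2 × 0.77 / (4 × 5.67×10⁻⁸)]^(1/4) = (1.23×10⁸)^(1/4) = 105 K.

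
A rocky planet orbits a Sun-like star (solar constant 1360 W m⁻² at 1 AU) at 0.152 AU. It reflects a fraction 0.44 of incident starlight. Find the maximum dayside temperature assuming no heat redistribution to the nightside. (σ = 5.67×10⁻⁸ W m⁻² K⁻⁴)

Flux at 0.152 AU: S = 1360/0.152² = 5.89×10⁴ W m⁻².
With no redistribution each surface element balances locally: S(1−A) = σT⁴.
T = [5.89×10⁴ × 0.56 / 5.67×10⁻⁸]^(1/4) = (5.81×10¹¹)^(1/4) = 873 K.

T_ss ≈ 873 K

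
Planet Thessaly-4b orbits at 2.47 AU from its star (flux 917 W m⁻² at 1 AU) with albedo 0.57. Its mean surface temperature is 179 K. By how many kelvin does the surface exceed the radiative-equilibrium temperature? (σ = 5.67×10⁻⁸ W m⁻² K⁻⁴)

ΔT ≈ 49.1 K

S = 917/2.47² = 150.3 W m⁻².
T_eq = [S(1−A)/(4σ)]^(1/4) = [150.3×0.43/(4×5.67×10⁻⁸)]^(1/4) = 129.9 K.
ΔT = T_surf − T_eq = 179 − 129.9.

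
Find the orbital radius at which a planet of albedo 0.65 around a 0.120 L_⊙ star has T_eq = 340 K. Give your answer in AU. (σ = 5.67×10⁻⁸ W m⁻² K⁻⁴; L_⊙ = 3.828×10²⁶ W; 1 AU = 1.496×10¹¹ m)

L = 0.120 × 3.828×10²⁶ = 4.59×10²⁵ W.
From T_eq⁴ = L(1−A)/(16πσd²): d = √[L(1−A)/(16πσT_eq⁴)].
d = √[4.59×10²⁵ × 0.35 / (16π × 5.67×10⁻⁸ × (340)⁴)] = 2.05×10¹⁰ m = 0.137 AU.

d ≈ 0.137 AU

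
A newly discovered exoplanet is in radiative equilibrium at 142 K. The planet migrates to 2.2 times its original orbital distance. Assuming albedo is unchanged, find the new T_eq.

T_eq ≈ 95.7 K

T_eq ∝ L^(1/4) · d^(−1/2).
T′ = 142 / 2.2^(1/2) = 95.7 K.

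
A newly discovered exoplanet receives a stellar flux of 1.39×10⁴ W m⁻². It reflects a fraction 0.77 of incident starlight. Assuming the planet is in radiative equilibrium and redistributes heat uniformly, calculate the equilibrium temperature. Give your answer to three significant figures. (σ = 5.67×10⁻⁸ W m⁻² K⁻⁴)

T_eq ≈ 345 K

Energy balance: absorbed = emitted ⇒ πR²·S(1−A) = 4πR²·σT_eq⁴, so T_eq⁴ = S(1−A)/(4σ).
T_eq = [1.39×10⁴ × 0.23 / (4 × 5.67×10⁻⁸)]^(1/4) = (1.41×10¹⁰)^(1/4) = 345 K.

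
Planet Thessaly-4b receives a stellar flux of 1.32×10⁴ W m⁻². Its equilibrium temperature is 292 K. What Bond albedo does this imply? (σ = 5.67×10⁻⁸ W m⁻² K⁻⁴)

From T_eq⁴ = S(1−A)/(4σ): 1−A = 4σT_eq⁴/S.
1−A = 4 × 5.67×10⁻⁸ × (292)⁴ / 1.32×10⁴ = 0.125.

A ≈ 0.88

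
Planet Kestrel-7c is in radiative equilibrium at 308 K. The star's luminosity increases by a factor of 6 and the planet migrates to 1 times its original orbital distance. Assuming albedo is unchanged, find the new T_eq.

T_eq ≈ 482 K

T_eq ∝ L^(1/4) · d^(−1/2).
T′ = 308 × 6^(1/4) / 1^(1/2) = 482 K.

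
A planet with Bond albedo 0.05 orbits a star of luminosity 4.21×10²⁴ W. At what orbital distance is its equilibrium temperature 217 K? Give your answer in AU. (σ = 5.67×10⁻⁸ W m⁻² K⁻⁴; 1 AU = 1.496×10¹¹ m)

d ≈ 0.168 AU

From T_eq⁴ = L(1−A)/(16πσd²): d = √[L(1−A)/(16πσT_eq⁴)].
d = √[4.21×10²⁴ × 0.95 / (16π × 5.67×10⁻⁸ × (217)⁴)] = 2.52×10¹⁰ m = 0.168 AU.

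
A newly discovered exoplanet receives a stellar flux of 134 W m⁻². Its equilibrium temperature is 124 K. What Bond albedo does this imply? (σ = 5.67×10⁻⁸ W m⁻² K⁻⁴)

From T_eq⁴ = S(1−A)/(4σ): 1−A = 4σT_eq⁴/S.
1−A = 4 × 5.67×10⁻⁸ × (124)⁴ / 134 = 0.400.

A ≈ 0.60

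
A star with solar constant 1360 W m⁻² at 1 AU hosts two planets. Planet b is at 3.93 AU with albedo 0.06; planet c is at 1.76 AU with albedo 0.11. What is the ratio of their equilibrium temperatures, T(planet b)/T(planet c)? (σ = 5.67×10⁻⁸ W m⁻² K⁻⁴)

T_eq = [S₀(1−A)/(4σd²)]^(1/4), so T ∝ (1−A)^(1/4) / √d.
T₁ = [1360×0.94/(4×5.67×10⁻⁸×3.93²)]^(1/4) = 138.22 K.
T₂ = [1360×0.89/(4×5.67×10⁻⁸×1.76²)]^(1/4) = 203.73 K.

T₁/T₂ ≈ 0.678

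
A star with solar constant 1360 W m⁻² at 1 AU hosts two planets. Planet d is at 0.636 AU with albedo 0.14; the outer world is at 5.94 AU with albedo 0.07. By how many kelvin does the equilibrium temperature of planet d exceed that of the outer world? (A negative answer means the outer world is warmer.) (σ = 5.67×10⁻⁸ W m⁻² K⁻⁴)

T_eq = [S₀(1−A)/(4σd²)]^(1/4), so T ∝ (1−A)^(1/4) / √d.
T₁ = [1360×0.86/(4×5.67×10⁻⁸×0.636²)]^(1/4) = 336.02 K.
T₂ = [1360×0.93/(4×5.67×10⁻⁸×5.94²)]^(1/4) = 112.12 K.

ΔT ≈ 223.9 K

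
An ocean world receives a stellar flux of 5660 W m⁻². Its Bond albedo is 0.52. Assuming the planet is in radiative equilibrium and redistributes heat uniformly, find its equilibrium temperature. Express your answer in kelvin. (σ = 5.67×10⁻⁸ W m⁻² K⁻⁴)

Energy balance: absorbed = emitted ⇒ πR²·S(1−A) = 4πR²·σT_eq⁴, so T_eq⁴ = S(1−A)/(4σ).
T_eq = [5660 × 0.48 / (4 × 5.67×10⁻⁸)]^(1/4) = (1.20×10¹⁰)^(1/4) = 331 K.

T_eq ≈ 331 K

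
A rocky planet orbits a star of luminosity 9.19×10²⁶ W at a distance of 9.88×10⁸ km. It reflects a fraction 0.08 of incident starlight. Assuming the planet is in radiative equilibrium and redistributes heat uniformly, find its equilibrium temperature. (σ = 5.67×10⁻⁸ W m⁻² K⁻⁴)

T_eq ≈ 132 K

d = 9.88×10⁸ km = 9.88×10¹¹ m.
Flux: S = L/(4πd²) = 9.19×10²⁶/(4π×(9.88×10¹¹)²) = 74.9 W m⁻².
Energy balance: absorbed = emitted ⇒ πR²·S(1−A) = 4πR²·σT_eq⁴, so T_eq⁴ = S(1−A)/(4σ).
T_eq = [74.9 × 0.92 / (4 × 5.67×10⁻⁸)]^(1/4) = (3.04×10⁸)^(1/4) = 132 K.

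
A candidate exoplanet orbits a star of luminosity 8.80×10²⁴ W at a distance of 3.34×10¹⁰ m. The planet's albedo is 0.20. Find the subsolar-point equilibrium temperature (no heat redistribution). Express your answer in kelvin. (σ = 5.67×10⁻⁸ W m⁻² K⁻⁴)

T_ss ≈ 307 K

Flux: S = L/(4πd²) = 8.80×10²⁴/(4π×(3.34×10¹⁰)²) = 628 W m⁻².
At the subsolar point the surface absorbs S(1−A) and emits σT⁴ per unit area — no factor of 4, since only the local patch is in balance.
T = [628 × 0.80 / 5.67×10⁻⁸]^(1/4) = (8.86×10⁹)^(1/4) = 307 K.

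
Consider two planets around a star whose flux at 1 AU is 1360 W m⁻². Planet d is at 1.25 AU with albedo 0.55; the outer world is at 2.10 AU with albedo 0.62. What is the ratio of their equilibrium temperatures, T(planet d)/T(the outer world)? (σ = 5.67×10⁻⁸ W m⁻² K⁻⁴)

T_eq = [S₀(1−A)/(4σd²)]^(1/4), so T ∝ (1−A)^(1/4) / √d.
T₁ = [1360×0.45/(4×5.67×10⁻⁸×1.25²)]^(1/4) = 203.86 K.
T₂ = [1360×0.38/(4×5.67×10⁻⁸×2.10²)]^(1/4) = 150.77 K.

T₁/T₂ ≈ 1.352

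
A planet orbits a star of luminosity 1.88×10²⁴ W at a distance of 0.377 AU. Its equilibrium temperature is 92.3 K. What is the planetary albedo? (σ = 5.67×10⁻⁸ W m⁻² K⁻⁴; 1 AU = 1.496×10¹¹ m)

d = 0.377 AU = 5.64×10¹⁰ m.
Flux: S = L/(4πd²) = 1.88×10²⁴/(4π×(5.64×10¹⁰)²) = 47.0 W m⁻².
From T_eq⁴ = S(1−A)/(4σ): 1−A = 4σT_eq⁴/S.
1−A = 4 × 5.67×10⁻⁸ × (92.3)⁴ / 47.0 = 0.350.

A ≈ 0.65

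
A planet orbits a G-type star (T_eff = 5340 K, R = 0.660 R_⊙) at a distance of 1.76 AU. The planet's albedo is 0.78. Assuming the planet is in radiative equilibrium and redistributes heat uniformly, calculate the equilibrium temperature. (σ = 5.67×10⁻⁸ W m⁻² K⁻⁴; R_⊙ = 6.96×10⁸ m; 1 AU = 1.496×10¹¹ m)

R_⋆ = 0.660 × 6.96×10⁸ = 4.59×10⁸ m.
d = 1.76 AU = 2.63×10¹¹ m.
L = 4πR_⋆²σT_⋆⁴ = 4π(4.59×10⁸)² × 5.67×10⁻⁸ × (5340)⁴ = 1.22×10²⁶ W.
S = L/(4πd²) = 140 W m⁻².
Energy balance: absorbed = emitted ⇒ πR²·S(1−A) = 4πR²·σT_eq⁴, so T_eq⁴ = S(1−A)/(4σ).
T_eq = [140 × 0.22 / (4 × 5.67×10⁻⁸)]^(1/4) = (1.36×10⁸)^(1/4) = 108 K.

T_eq ≈ 108 K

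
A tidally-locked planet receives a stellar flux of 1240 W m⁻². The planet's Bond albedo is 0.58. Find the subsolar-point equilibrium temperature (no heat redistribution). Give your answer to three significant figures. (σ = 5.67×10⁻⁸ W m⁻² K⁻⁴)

T_ss ≈ 310 K

At the subsolar point the surface absorbs S(1−A) and emits σT⁴ per unit area — no factor of 4, since only the local patch is in balance.
T = [1240 × 0.42 / 5.67×10⁻⁸]^(1/4) = (9.19×10⁹)^(1/4) = 310 K.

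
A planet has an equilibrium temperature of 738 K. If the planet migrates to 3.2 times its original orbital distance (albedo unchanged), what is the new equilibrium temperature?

T_eq ∝ L^(1/4) · d^(−1/2).
T′ = 738 / 3.2^(1/2) = 413 K.

T_eq ≈ 413 K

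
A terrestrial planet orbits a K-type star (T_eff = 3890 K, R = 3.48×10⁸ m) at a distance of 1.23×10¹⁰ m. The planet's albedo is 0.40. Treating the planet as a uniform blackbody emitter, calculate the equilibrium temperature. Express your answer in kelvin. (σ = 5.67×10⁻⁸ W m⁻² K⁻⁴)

L = 4πR_⋆²σT_⋆⁴ = 4π(3.48×10⁸)² × 5.67×10⁻⁸ × (3890)⁴ = 1.98×10²⁵ W.
S = L/(4πd²) = 1.04×10⁴ W m⁻².
Energy balance: absorbed = emitted ⇒ πR²·S(1−A) = 4πR²·σT_eq⁴, so T_eq⁴ = S(1−A)/(4σ).
T_eq = [1.04×10⁴ × 0.60 / (4 × 5.67×10⁻⁸)]^(1/4) = (2.75×10¹⁰)^(1/4) = 407 K.

T_eq ≈ 407 K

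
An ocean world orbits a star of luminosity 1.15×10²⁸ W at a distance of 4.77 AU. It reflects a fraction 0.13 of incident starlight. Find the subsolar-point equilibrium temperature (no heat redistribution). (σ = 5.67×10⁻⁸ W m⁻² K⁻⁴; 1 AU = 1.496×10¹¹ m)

d = 4.77 AU = 7.14×10¹¹ m.
Flux: S = L/(4πd²) = 1.15×10²⁸/(4π×(7.14×10¹¹)²) = 1800 W m⁻².
At the subsolar point the surface absorbs S(1−A) and emits σT⁴ per unit area — no factor of 4, since only the local patch is in balance.
T = [1800 × 0.87 / 5.67×10⁻⁸]^(1/4) = (2.76×10¹⁰)^(1/4) = 408 K.

T_ss ≈ 408 K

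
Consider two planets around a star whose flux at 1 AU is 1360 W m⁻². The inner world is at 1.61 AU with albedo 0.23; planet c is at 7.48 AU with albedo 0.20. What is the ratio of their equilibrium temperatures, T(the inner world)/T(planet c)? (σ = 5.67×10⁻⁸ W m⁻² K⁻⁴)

T₁/T₂ ≈ 2.135

T_eq = [S₀(1−A)/(4σd²)]^(1/4), so T ∝ (1−A)^(1/4) / √d.
T₁ = [1360×0.77/(4×5.67×10⁻⁸×1.61²)]^(1/4) = 205.44 K.
T₂ = [1360×0.80/(4×5.67×10⁻⁸×7.48²)]^(1/4) = 96.23 K.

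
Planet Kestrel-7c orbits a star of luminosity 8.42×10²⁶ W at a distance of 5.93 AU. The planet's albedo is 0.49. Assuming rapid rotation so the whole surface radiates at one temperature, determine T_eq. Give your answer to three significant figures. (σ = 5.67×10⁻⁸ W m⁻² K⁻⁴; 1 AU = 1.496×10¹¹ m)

d = 5.93 AU = 8.87×10¹¹ m.
Flux: S = L/(4πd²) = 8.42×10²⁶/(4π×(8.87×10¹¹)²) = 85.1 W m⁻².
Energy balance: absorbed = emitted ⇒ πR²·S(1−A) = 4πR²·σT_eq⁴, so T_eq⁴ = S(1−A)/(4σ).
T_eq = [85.1 × 0.51 / (4 × 5.67×10⁻⁸)]^(1/4) = (1.91×10⁸)^(1/4) = 118 K.

T_eq ≈ 118 K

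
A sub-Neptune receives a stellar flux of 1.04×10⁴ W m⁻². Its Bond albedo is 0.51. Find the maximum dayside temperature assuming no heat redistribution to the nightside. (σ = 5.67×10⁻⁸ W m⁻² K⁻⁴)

With no redistribution each surface element balances locally: S(1−A) = σT⁴.
T = [1.04×10⁴ × 0.49 / 5.67×10⁻⁸]^(1/4) = (8.99×10¹⁰)^(1/4) = 548 K.

T_ss ≈ 548 K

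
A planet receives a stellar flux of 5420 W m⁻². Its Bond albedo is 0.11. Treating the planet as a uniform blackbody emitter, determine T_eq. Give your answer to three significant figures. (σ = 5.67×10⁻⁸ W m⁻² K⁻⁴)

Energy balance: absorbed = emitted ⇒ πR²·S(1−A) = 4πR²·σT_eq⁴, so T_eq⁴ = S(1−A)/(4σ).
T_eq = [5420 × 0.89 / (4 × 5.67×10⁻⁸)]^(1/4) = (2.13×10¹⁰)^(1/4) = 382 K.

T_eq ≈ 382 K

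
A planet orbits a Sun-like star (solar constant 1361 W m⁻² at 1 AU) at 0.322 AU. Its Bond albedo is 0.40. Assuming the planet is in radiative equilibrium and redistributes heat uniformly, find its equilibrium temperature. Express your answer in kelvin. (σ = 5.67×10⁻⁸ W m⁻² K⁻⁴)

T_eq ≈ 432 K

Flux at 0.322 AU: S = 1361/0.322² = 1.31×10⁴ W m⁻².
Energy balance: absorbed = emitted ⇒ πR²·S(1−A) = 4πR²·σT_eq⁴, so T_eq⁴ = S(1−A)/(4σ).
T_eq = [1.31×10⁴ × 0.60 / (4 × 5.67×10⁻⁸)]^(1/4) = (3.47×10¹⁰)^(1/4) = 432 K.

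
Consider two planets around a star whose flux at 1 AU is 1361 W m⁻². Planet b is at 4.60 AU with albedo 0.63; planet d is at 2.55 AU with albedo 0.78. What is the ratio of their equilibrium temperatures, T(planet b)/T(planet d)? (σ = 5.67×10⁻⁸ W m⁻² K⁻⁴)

T₁/T₂ ≈ 0.848

T_eq = [S₀(1−A)/(4σd²)]^(1/4), so T ∝ (1−A)^(1/4) / √d.
T₁ = [1361×0.37/(4×5.67×10⁻⁸×4.60²)]^(1/4) = 101.21 K.
T₂ = [1361×0.22/(4×5.67×10⁻⁸×2.55²)]^(1/4) = 119.37 K.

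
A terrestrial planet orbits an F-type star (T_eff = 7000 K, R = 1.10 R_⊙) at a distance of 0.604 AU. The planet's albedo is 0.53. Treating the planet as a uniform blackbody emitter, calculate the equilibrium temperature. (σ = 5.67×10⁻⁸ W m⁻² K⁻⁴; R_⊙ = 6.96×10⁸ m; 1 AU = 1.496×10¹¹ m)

R_⋆ = 1.10 × 6.96×10⁸ = 7.66×10⁸ m.
d = 0.604 AU = 9.04×10¹⁰ m.
L = 4πR_⋆²σT_⋆⁴ = 4π(7.66×10⁸)² × 5.67×10⁻⁸ × (7000)⁴ = 1.00×10²⁷ W.
S = L/(4πd²) = 9770 W m⁻².
Energy balance: absorbed = emitted ⇒ πR²·S(1−A) = 4πR²·σT_eq⁴, so T_eq⁴ = S(1−A)/(4σ).
T_eq = [9770 × 0.47 / (4 × 5.67×10⁻⁸)]^(1/4) = (2.03×10¹⁰)^(1/4) = 377 K.

T_eq ≈ 377 K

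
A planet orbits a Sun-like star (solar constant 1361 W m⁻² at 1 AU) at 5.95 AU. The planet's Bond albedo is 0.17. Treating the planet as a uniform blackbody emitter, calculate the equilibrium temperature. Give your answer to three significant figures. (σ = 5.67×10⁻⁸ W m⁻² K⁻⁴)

Flux at 5.95 AU: S = 1361/5.95² = 38.4 W m⁻².
Energy balance: absorbed = emitted ⇒ πR²·S(1−A) = 4πR²·σT_eq⁴, so T_eq⁴ = S(1−A)/(4σ).
T_eq = [38.4 × 0.83 / (4 × 5.67×10⁻⁸)]^(1/4) = (1.41×10⁸)^(1/4) = 109 K.

T_eq ≈ 109 K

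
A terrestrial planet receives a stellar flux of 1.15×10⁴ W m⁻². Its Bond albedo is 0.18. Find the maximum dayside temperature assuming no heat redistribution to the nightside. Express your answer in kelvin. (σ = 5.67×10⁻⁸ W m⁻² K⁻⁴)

With no redistribution each surface element balances locally: S(1−A) = σT⁴.
T = [1.15×10⁴ × 0.82 / 5.67×10⁻⁸]^(1/4) = (1.66×10¹¹)^(1/4) = 639 K.

T_ss ≈ 639 K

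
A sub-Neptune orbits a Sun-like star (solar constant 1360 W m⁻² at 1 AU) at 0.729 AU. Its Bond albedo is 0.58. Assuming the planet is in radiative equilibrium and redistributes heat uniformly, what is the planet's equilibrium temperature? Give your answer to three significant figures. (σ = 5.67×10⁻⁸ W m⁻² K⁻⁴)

Flux at 0.729 AU: S = 1360/0.729² = 2560 W m⁻².
Energy balance: absorbed = emitted ⇒ πR²·S(1−A) = 4πR²·σT_eq⁴, so T_eq⁴ = S(1−A)/(4σ).
T_eq = [2560 × 0.42 / (4 × 5.67×10⁻⁸)]^(1/4) = (4.74×10⁹)^(1/4) = 262 K.

T_eq ≈ 262 K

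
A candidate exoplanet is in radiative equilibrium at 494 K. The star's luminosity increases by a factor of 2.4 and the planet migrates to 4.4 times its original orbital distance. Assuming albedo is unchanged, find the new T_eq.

T_eq ∝ L^(1/4) · d^(−1/2).
T′ = 494 × 2.4^(1/4) / 4.4^(1/2) = 293 K.

T_eq ≈ 293 K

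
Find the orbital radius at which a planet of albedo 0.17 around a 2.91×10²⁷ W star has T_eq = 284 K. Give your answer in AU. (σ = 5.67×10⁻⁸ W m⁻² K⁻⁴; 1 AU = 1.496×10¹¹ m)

d ≈ 2.41 AU

From T_eq⁴ = L(1−A)/(16πσd²): d = √[L(1−A)/(16πσT_eq⁴)].
d = √[2.91×10²⁷ × 0.83 / (16π × 5.67×10⁻⁸ × (284)⁴)] = 3.61×10¹¹ m = 2.41 AU.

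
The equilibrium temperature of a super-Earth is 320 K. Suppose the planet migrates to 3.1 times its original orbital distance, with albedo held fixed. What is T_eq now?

T_eq ∝ L^(1/4) · d^(−1/2).
T′ = 320 / 3.1^(1/2) = 182 K.

T_eq ≈ 182 K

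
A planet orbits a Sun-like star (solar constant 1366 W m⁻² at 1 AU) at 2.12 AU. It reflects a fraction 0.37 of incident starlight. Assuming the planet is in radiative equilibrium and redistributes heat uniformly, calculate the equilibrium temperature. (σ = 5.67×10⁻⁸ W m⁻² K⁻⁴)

T_eq ≈ 170 K

Flux at 2.12 AU: S = 1366/2.12² = 304 W m⁻².
Energy balance: absorbed = emitted ⇒ πR²·S(1−A) = 4πR²·σT_eq⁴, so T_eq⁴ = S(1−A)/(4σ).
T_eq = [304 × 0.63 / (4 × 5.67×10⁻⁸)]^(1/4) = (8.44×10⁸)^(1/4) = 170 K.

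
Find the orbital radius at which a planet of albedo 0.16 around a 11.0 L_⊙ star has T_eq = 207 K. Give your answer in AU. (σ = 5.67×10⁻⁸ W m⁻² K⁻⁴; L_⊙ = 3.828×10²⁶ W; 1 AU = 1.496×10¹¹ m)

d ≈ 5.50 AU

L = 11.0 × 3.828×10²⁶ = 4.21×10²⁷ W.
From T_eq⁴ = L(1−A)/(16πσd²): d = √[L(1−A)/(16πσT_eq⁴)].
d = √[4.21×10²⁷ × 0.84 / (16π × 5.67×10⁻⁸ × (207)⁴)] = 8.22×10¹¹ m = 5.50 AU.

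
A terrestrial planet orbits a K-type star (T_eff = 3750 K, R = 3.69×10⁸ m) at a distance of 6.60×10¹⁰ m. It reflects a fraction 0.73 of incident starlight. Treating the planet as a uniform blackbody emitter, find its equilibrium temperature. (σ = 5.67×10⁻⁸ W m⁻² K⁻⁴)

T_eq ≈ 143 K

L = 4πR_⋆²σT_⋆⁴ = 4π(3.69×10⁸)² × 5.67×10⁻⁸ × (3750)⁴ = 1.92×10²⁵ W.
S = L/(4πd²) = 350 W m⁻².
Energy balance: absorbed = emitted ⇒ πR²·S(1−A) = 4πR²·σT_eq⁴, so T_eq⁴ = S(1−A)/(4σ).
T_eq = [350 × 0.27 / (4 × 5.67×10⁻⁸)]^(1/4) = (4.17×10⁸)^(1/4) = 143 K.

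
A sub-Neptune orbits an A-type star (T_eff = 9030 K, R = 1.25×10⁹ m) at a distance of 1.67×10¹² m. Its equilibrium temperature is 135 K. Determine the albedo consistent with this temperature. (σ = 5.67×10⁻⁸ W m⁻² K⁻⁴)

L = 4πR_⋆²σT_⋆⁴ = 4π(1.25×10⁹)² × 5.67×10⁻⁸ × (9030)⁴ = 7.40×10²⁷ W.
S = L/(4πd²) = 211 W m⁻².
From T_eq⁴ = S(1−A)/(4σ): 1−A = 4σT_eq⁴/S.
1−A = 4 × 5.67×10⁻⁸ × (135)⁴ / 211 = 0.357.

A ≈ 0.64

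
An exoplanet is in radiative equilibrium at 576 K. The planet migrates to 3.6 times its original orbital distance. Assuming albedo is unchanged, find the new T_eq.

T_eq ∝ L^(1/4) · d^(−1/2).
T′ = 576 / 3.6^(1/2) = 304 K.

T_eq ≈ 304 K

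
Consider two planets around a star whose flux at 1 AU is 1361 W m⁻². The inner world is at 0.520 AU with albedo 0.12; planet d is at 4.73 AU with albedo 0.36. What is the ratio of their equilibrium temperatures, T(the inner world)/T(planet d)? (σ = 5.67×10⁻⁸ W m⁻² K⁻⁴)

T₁/T₂ ≈ 3.266

T_eq = [S₀(1−A)/(4σd²)]^(1/4), so T ∝ (1−A)^(1/4) / √d.
T₁ = [1361×0.88/(4×5.67×10⁻⁸×0.520²)]^(1/4) = 373.83 K.
T₂ = [1361×0.64/(4×5.67×10⁻⁸×4.73²)]^(1/4) = 114.46 K.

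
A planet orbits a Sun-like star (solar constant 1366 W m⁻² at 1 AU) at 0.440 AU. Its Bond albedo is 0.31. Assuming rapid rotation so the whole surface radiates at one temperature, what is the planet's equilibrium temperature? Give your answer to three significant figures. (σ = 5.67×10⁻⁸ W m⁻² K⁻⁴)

T_eq ≈ 383 K

Flux at 0.440 AU: S = 1366/0.440² = 7060 W m⁻².
Energy balance: absorbed = emitted ⇒ πR²·S(1−A) = 4πR²·σT_eq⁴, so T_eq⁴ = S(1−A)/(4σ).
T_eq = [7060 × 0.69 / (4 × 5.67×10⁻⁸)]^(1/4) = (2.15×10¹⁰)^(1/4) = 383 K.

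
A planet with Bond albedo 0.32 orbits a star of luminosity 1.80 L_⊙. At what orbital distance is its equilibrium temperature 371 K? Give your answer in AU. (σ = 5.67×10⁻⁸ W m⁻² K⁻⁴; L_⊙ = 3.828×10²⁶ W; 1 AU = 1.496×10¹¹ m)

L = 1.80 × 3.828×10²⁶ = 6.89×10²⁶ W.
From T_eq⁴ = L(1−A)/(16πσd²): d = √[L(1−A)/(16πσT_eq⁴)].
d = √[6.89×10²⁶ × 0.68 / (16π × 5.67×10⁻⁸ × (371)⁴)] = 9.32×10¹⁰ m = 0.623 AU.

d ≈ 0.623 AU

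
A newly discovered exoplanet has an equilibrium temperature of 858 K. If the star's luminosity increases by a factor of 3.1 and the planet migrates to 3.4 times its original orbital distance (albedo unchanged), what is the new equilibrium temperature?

T_eq ≈ 617 K

T_eq ∝ L^(1/4) · d^(−1/2).
T′ = 858 × 3.1^(1/4) / 3.4^(1/2) = 617 K.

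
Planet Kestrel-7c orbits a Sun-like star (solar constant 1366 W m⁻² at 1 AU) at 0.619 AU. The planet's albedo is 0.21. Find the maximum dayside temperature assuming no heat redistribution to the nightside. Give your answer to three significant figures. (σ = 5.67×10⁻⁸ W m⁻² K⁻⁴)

T_ss ≈ 472 K

Flux at 0.619 AU: S = 1366/0.619² = 3570 W m⁻².
With no redistribution each surface element balances locally: S(1−A) = σT⁴.
T = [3570 × 0.79 / 5.67×10⁻⁸]^(1/4) = (4.97×10¹⁰)^(1/4) = 472 K.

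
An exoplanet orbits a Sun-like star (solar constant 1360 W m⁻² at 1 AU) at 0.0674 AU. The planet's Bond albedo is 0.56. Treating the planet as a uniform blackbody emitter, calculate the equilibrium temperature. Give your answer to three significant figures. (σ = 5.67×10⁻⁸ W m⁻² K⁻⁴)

Flux at 0.0674 AU: S = 1360/0.0674² = 2.99×10⁵ W m⁻².
Energy balance: absorbed = emitted ⇒ πR²·S(1−A) = 4πR²·σT_eq⁴, so T_eq⁴ = S(1−A)/(4σ).
T_eq = [2.99×10⁵ × 0.44 / (4 × 5.67×10⁻⁸)]^(1/4) = (5.81×10¹¹)^(1/4) = 873 K.

T_eq ≈ 873 K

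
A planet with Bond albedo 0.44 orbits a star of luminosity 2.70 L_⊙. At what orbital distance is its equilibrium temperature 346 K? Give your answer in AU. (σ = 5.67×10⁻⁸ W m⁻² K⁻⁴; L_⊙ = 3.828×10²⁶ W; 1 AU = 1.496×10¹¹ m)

d ≈ 0.796 AU

L = 2.70 × 3.828×10²⁶ = 1.03×10²⁷ W.
From T_eq⁴ = L(1−A)/(16πσd²): d = √[L(1−A)/(16πσT_eq⁴)].
d = √[1.03×10²⁷ × 0.56 / (16π × 5.67×10⁻⁸ × (346)⁴)] = 1.19×10¹¹ m = 0.796 AU.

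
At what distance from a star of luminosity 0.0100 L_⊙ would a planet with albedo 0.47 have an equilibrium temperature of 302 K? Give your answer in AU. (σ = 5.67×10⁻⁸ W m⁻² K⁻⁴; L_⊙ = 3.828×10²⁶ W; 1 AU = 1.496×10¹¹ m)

L = 0.0100 × 3.828×10²⁶ = 3.83×10²⁴ W.
From T_eq⁴ = L(1−A)/(16πσd²): d = √[L(1−A)/(16πσT_eq⁴)].
d = √[3.83×10²⁴ × 0.53 / (16π × 5.67×10⁻⁸ × (302)⁴)] = 9.25×10⁹ m = 0.0618 AU.

d ≈ 0.0618 AU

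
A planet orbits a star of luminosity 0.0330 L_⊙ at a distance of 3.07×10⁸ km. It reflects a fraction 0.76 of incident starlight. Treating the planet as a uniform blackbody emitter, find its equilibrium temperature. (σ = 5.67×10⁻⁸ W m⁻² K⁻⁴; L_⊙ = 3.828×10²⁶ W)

T_eq ≈ 58.0 K

d = 3.07×10⁸ km = 3.07×10¹¹ m.
L = 0.0330 × 3.828×10²⁶ = 1.26×10²⁵ W.
Flux: S = L/(4πd²) = 1.26×10²⁵/(4π×(3.07×10¹¹)²) = 10.7 W m⁻².
Energy balance: absorbed = emitted ⇒ πR²·S(1−A) = 4πR²·σT_eq⁴, so T_eq⁴ = S(1−A)/(4σ).
T_eq = [10.7 × 0.24 / (4 × 5.67×10⁻⁸)]^(1/4) = (1.13×10⁷)^(1/4) = 58.0 K.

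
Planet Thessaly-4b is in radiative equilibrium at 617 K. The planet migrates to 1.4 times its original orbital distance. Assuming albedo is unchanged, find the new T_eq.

T_eq ≈ 521 K

T_eq ∝ L^(1/4) · d^(−1/2).
T′ = 617 / 1.4^(1/2) = 521 K.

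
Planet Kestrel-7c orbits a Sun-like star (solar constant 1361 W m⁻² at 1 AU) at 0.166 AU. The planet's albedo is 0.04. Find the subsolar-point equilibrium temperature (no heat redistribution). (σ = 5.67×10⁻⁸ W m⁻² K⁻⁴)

T_ss ≈ 956 K

Flux at 0.166 AU: S = 1361/0.166² = 4.94×10⁴ W m⁻².
At the subsolar point the surface absorbs S(1−A) and emits σT⁴ per unit area — no factor of 4, since only the local patch is in balance.
T = [4.94×10⁴ × 0.96 / 5.67×10⁻⁸]^(1/4) = (8.36×10¹¹)^(1/4) = 956 K.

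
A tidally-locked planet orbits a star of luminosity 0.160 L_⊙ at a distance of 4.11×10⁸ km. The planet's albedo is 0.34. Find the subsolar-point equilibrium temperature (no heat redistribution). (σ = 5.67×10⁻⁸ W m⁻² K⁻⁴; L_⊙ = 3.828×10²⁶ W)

d = 4.11×10⁸ km = 4.11×10¹¹ m.
L = 0.160 × 3.828×10²⁶ = 6.12×10²⁵ W.
Flux: S = L/(4πd²) = 6.12×10²⁵/(4π×(4.11×10¹¹)²) = 28.9 W m⁻².
At the subsolar point the surface absorbs S(1−A) and emits σT⁴ per unit area — no factor of 4, since only the local patch is in balance.
T = [28.9 × 0.66 / 5.67×10⁻⁸]^(1/4) = (3.36×10⁸)^(1/4) = 135 K.

T_ss ≈ 135 K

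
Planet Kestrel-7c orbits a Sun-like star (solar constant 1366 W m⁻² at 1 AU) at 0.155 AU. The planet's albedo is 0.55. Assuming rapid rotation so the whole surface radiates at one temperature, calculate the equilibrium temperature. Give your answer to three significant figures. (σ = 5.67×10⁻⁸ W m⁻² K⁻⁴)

Flux at 0.155 AU: S = 1366/0.155² = 5.69×10⁴ W m⁻².
Energy balance: absorbed = emitted ⇒ πR²·S(1−A) = 4πR²·σT_eq⁴, so T_eq⁴ = S(1−A)/(4σ).
T_eq = [5.69×10⁴ × 0.45 / (4 × 5.67×10⁻⁸)]^(1/4) = (1.13×10¹¹)^(1/4) = 580 K.

T_eq ≈ 580 K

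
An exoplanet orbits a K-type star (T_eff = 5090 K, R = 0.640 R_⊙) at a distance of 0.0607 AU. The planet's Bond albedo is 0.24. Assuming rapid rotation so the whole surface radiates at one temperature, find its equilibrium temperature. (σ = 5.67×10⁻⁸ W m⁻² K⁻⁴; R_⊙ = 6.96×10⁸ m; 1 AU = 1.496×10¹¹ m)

T_eq ≈ 744 K

R_⋆ = 0.640 × 6.96×10⁸ = 4.45×10⁸ m.
d = 0.0607 AU = 9.08×10⁹ m.
L = 4πR_⋆²σT_⋆⁴ = 4π(4.45×10⁸)² × 5.67×10⁻⁸ × (5090)⁴ = 9.49×10²⁵ W.
S = L/(4πd²) = 9.16×10⁴ W m⁻².
Energy balance: absorbed = emitted ⇒ πR²·S(1−A) = 4πR²·σT_eq⁴, so T_eq⁴ = S(1−A)/(4σ).
T_eq = [9.16×10⁴ × 0.76 / (4 × 5.67×10⁻⁸)]^(1/4) = (3.07×10¹¹)^(1/4) = 744 K.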